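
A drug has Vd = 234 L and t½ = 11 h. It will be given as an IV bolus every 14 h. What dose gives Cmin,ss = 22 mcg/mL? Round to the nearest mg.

τ/t½ = 14/11 ≈ 1.2727, so f = (1/2)^(14/11) ≈ 0.413877.
Cmin,ss = (D/Vd)·f/(1−f), so D = Cmin,ss·Vd·(1−f)/f.
D = 22 × 234 × (1−f)/f ≈ 22 × 234 × 1.41618 ≈ 7290.49 mg.

7290 mg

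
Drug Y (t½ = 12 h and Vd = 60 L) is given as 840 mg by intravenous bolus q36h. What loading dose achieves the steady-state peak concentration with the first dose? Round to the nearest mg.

f = (1/2)^(36/12) ≈ 0.125000; accumulation ratio R = 1/(1−f) ≈ 1.14286.
Loading dose to hit Cmax,ss on first dose: D_load = D_maint·R ≈ 840 × 1.14286 ≈ 960.00 mg.

960 mg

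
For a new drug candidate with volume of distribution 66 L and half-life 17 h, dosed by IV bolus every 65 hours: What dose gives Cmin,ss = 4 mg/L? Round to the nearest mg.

τ/t½ = 65/17 ≈ 3.8235, so f = (1/2)^(65/17) ≈ 0.070632.
Cmin,ss = (D/Vd)·f/(1−f), so D = Cmin,ss·Vd·(1−f)/f.
D = 4 × 66 × (1−f)/f ≈ 4 × 66 × 13.15789 ≈ 3473.68 mg.

3474 mg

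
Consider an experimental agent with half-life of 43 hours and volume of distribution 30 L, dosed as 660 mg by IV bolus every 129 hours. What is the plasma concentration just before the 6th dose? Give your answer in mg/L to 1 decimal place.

3.1 mg/L

f = (1/2)^(τ/t½) = (1/2)^(129/43) ≈ 0.1250.
C₀ = D/Vd = 660/30 ≈ 22.000 mg/L.
Before the 6th dose, 5 doses have been given. Superposition: Cmin = C₀·(f + f² + … + f^5).
≈ 22.000 × (0.1250 + 0.0156 + 0.0020 + 0.0002 + 0.0000) ≈ 22.000 × 0.1428 ≈ 3.142 mg/L.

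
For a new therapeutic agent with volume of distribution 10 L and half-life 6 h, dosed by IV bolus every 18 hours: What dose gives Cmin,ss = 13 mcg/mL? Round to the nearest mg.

910 mg

τ/t½ = 18/6 ≈ 3, so f = (1/2)^(18/6) ≈ 0.125000.
Cmin,ss = (D/Vd)·f/(1−f), so D = Cmin,ss·Vd·(1−f)/f.
D = 13 × 10 × (1−f)/f ≈ 13 × 10 × 7.00000 ≈ 910.00 mg.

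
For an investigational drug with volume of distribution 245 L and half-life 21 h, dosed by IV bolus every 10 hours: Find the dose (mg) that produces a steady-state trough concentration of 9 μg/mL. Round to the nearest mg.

862 mg

τ/t½ = 10/21 ≈ 0.47619, so f = (1/2)^(10/21) ≈ 0.718873.
Cmin,ss = (D/Vd)·f/(1−f), so D = Cmin,ss·Vd·(1−f)/f.
D = 9 × 245 × (1−f)/f ≈ 9 × 245 × 0.39107 ≈ 862.31 mg.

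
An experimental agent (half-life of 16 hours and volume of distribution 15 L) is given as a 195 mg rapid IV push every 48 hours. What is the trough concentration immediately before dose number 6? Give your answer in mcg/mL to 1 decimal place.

1.9 mcg/mL

f = (1/2)^(τ/t½) = (1/2)^(48/16) ≈ 0.1250.
C₀ = D/Vd = 195/15 ≈ 13.000 mcg/mL.
Before the 6th dose, 5 doses have been given. Superposition: Cmin = C₀·(f + f² + … + f^5).
≈ 13.000 × (0.1250 + 0.0156 + 0.0020 + 0.0002 + 0.0000) ≈ 13.000 × 0.1428 ≈ 1.856 mcg/mL.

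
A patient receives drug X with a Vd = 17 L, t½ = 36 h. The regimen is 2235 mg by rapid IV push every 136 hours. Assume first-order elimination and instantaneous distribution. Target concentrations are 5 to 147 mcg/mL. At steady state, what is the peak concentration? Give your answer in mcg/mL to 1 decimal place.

141.8 mcg/mL

τ/t½ = 136/36 ≈ 3.7778, so fraction remaining f = (1/2)^(136/36) ≈ 0.0729.
Accumulation ratio R = 1/(1 − f) ≈ 1/0.9271 ≈ 1.0786.
Single-dose peak C₀ = D/Vd = 2235/17 ≈ 131.471 mcg/mL.
Cmax,ss = C₀/(1 − f) ≈ 131.471/0.9271 ≈ 141.809 mcg/mL.
Peak 141.8 mcg/mL vs MTC 147 mcg/mL: below toxic threshold.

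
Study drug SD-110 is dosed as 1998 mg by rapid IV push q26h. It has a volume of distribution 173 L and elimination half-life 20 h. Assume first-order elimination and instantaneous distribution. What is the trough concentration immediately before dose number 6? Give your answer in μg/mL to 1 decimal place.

f = (1/2)^(τ/t½) = (1/2)^(26/20) ≈ 0.4061.
C₀ = D/Vd = 1998/173 ≈ 11.549 μg/mL.
Before the 6th dose, 5 doses have been given. Superposition: Cmin = C₀·(f + f² + … + f^5).
≈ 11.549 × (0.4061 + 0.1649 + 0.0670 + 0.0272 + 0.0110) ≈ 11.549 × 0.6762 ≈ 7.809 μg/mL.

7.8 μg/mL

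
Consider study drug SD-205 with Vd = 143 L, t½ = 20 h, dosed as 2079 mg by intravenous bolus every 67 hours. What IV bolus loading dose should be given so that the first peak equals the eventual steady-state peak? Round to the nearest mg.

f = (1/2)^(67/20) ≈ 0.098073; accumulation ratio R = 1/(1−f) ≈ 1.10874.
Loading dose to hit Cmax,ss on first dose: D_load = D_maint·R ≈ 2079 × 1.10874 ≈ 2305.07 mg.

2305 mg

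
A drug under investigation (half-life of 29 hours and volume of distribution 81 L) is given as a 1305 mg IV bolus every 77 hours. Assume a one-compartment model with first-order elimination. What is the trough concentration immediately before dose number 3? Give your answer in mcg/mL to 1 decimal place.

f = (1/2)^(τ/t½) = (1/2)^(77/29) ≈ 0.1587.
C₀ = D/Vd = 1305/81 ≈ 16.111 mcg/mL.
Before the 3rd dose, 2 doses have been given. Superposition: Cmin = C₀·(f + f²).
≈ 16.111 × (0.1587 + 0.0252) ≈ 16.111 × 0.1839 ≈ 2.963 mcg/mL.

3.0 mcg/mL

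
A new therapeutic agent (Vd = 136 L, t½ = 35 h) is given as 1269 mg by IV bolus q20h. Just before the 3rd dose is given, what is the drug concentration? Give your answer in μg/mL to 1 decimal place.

10.5 μg/mL

f = (1/2)^(τ/t½) = (1/2)^(20/35) ≈ 0.6730.
C₀ = D/Vd = 1269/136 ≈ 9.331 μg/mL.
Before the 3rd dose, 2 doses have been given. Superposition: Cmin = C₀·(f + f²).
≈ 9.331 × (0.6730 + 0.4529) ≈ 9.331 × 1.1259 ≈ 10.506 μg/mL.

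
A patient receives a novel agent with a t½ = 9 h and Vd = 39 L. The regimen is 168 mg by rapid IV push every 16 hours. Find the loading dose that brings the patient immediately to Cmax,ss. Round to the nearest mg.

f = (1/2)^(16/9) ≈ 0.291632; accumulation ratio R = 1/(1−f) ≈ 1.41170.
Loading dose to hit Cmax,ss on first dose: D_load = D_maint·R ≈ 168 × 1.41170 ≈ 237.17 mg.

237 mg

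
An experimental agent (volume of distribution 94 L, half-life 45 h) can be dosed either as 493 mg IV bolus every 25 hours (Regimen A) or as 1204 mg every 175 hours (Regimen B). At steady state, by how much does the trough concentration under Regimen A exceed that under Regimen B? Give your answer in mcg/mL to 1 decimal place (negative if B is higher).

Regimen A: f = (1/2)^(25/45) ≈ 0.6804; Cmin,ss = (493/94)·f/(1−f) ≈ 11.165 mcg/mL.
Regimen B: f = (1/2)^(175/45) ≈ 0.0675; Cmin,ss = (1204/94)·f/(1−f) ≈ 0.927 mcg/mL.
Difference ≈ 11.165 − 0.927 ≈ 10.238 mcg/mL.

10.2 mcg/mL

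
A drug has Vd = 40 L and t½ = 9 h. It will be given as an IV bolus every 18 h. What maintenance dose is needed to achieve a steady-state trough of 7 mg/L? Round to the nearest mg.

840 mg

τ/t½ = 18/9 ≈ 2, so f = (1/2)^(18/9) ≈ 0.250000.
Cmin,ss = (D/Vd)·f/(1−f), so D = Cmin,ss·Vd·(1−f)/f.
D = 7 × 40 × (1−f)/f ≈ 7 × 40 × 3.00000 ≈ 840.00 mg.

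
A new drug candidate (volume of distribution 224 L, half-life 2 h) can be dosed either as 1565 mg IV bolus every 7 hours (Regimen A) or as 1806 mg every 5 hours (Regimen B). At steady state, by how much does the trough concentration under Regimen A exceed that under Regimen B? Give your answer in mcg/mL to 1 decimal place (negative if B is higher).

-1.1 mcg/mL

Regimen A: f = (1/2)^(7/2) ≈ 0.0884; Cmin,ss = (1565/224)·f/(1−f) ≈ 0.678 mcg/mL.
Regimen B: f = (1/2)^(5/2) ≈ 0.1768; Cmin,ss = (1806/224)·f/(1−f) ≈ 1.732 mcg/mL.
Difference ≈ 0.678 − 1.732 ≈ -1.054 mcg/mL.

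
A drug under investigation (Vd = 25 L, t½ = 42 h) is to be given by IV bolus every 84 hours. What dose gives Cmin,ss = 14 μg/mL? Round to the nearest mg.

τ/t½ = 84/42 ≈ 2, so f = (1/2)^(84/42) ≈ 0.250000.
Cmin,ss = (D/Vd)·f/(1−f), so D = Cmin,ss·Vd·(1−f)/f.
D = 14 × 25 × (1−f)/f ≈ 14 × 25 × 3.00000 ≈ 1050.00 mg.

1050 mg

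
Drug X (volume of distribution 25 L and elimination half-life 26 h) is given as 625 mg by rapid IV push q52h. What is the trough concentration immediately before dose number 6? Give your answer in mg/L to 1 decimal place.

8.3 mg/L

f = (1/2)^(τ/t½) = (1/2)^(52/26) ≈ 0.2500.
C₀ = D/Vd = 625/25 ≈ 25.000 mg/L.
Before the 6th dose, 5 doses have been given. Superposition: Cmin = C₀·(f + f² + … + f^5).
≈ 25.000 × (0.2500 + 0.0625 + 0.0156 + 0.0039 + 0.0010) ≈ 25.000 × 0.3330 ≈ 8.325 mg/L.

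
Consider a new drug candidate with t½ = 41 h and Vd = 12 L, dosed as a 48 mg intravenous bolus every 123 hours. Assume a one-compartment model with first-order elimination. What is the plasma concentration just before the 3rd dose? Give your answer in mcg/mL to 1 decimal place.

f = (1/2)^(τ/t½) = (1/2)^(123/41) ≈ 0.1250.
C₀ = D/Vd = 48/12 ≈ 4.000 mcg/mL.
Before the 3rd dose, 2 doses have been given. Superposition: Cmin = C₀·(f + f²).
≈ 4.000 × (0.1250 + 0.0156) ≈ 4.000 × 0.1406 ≈ 0.562 mcg/mL.

0.6 mcg/mL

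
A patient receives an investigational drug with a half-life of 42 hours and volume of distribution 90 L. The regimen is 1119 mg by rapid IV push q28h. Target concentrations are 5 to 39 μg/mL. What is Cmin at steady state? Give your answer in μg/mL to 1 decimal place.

Over one 28-h interval, 28/42 ≈ 0.66667 half-lives elapse, leaving f ≈ 0.6300 of each dose.
Accumulation ratio R = 1/(1 − f) ≈ 1/0.3700 ≈ 2.7027.
Single-dose peak C₀ = D/Vd = 1119/90 ≈ 12.433 μg/mL.
Cmax,ss = C₀/(1 − f) ≈ 12.433/0.3700 ≈ 33.603 μg/mL.
One interval later, Cmin,ss = Cmax,ss·e^(−kτ) ≈ 33.603 × 0.6300 ≈ 21.170 μg/mL.
Trough 21.2 μg/mL vs MEC 5 μg/mL: adequate.

21.2 μg/mL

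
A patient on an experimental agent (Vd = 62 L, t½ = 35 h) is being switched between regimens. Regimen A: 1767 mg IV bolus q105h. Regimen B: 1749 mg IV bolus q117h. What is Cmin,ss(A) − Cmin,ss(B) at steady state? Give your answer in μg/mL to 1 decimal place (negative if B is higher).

Regimen A: f = (1/2)^(105/35) ≈ 0.1250; Cmin,ss = (1767/62)·f/(1−f) ≈ 4.071 μg/mL.
Regimen B: f = (1/2)^(117/35) ≈ 0.0986; Cmin,ss = (1749/62)·f/(1−f) ≈ 3.086 μg/mL.
Difference ≈ 4.071 − 3.086 ≈ 0.985 μg/mL.

1.0 μg/mL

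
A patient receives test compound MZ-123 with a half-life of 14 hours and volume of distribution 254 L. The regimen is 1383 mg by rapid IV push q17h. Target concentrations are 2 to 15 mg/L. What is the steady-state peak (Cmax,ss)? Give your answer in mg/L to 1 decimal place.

Over one 17-h interval, 17/14 ≈ 1.2143 half-lives elapse, leaving f ≈ 0.4310 of each dose.
At steady state, accumulation factor R = 1/(1 − e^(−kτ)) ≈ 1.7575.
Single-dose peak C₀ = D/Vd = 1383/254 ≈ 5.445 mg/L.
Cmax,ss = C₀/(1 − f) ≈ 5.445/0.5690 ≈ 9.569 mg/L.
Peak 9.6 mg/L vs MTC 15 mg/L: below toxic threshold.

9.6 mg/L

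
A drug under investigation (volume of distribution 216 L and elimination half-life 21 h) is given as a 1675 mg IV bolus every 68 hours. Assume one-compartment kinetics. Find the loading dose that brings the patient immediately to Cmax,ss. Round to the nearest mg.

f = (1/2)^(68/21) ≈ 0.105983; accumulation ratio R = 1/(1−f) ≈ 1.11855.
Loading dose to hit Cmax,ss on first dose: D_load = D_maint·R ≈ 1675 × 1.11855 ≈ 1873.57 mg.

1874 mg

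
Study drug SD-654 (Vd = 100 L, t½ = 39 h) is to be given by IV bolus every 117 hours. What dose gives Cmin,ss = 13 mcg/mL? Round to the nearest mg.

τ/t½ = 117/39 ≈ 3, so f = (1/2)^(117/39) ≈ 0.125000.
Cmin,ss = (D/Vd)·f/(1−f), so D = Cmin,ss·Vd·(1−f)/f.
D = 13 × 100 × (1−f)/f ≈ 13 × 100 × 7.00000 ≈ 9100.00 mg.

9100 mg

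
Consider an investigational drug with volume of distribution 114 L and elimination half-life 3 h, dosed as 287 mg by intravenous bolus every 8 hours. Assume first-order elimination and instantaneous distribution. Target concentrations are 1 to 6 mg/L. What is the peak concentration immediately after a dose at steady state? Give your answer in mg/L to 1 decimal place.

3.0 mg/L

τ/t½ = 8/3 ≈ 2.6667, so fraction remaining f = (1/2)^(8/3) ≈ 0.1575.
Accumulation ratio R = 1/(1 − f) ≈ 1/0.8425 ≈ 1.1869.
Single-dose peak C₀ = D/Vd = 287/114 ≈ 2.518 mg/L.
Steady-state peak Cmax,ss = C₀·R ≈ 2.518 × 1.1869 ≈ 2.989 mg/L.
Peak 3.0 mg/L vs MTC 6 mg/L: below toxic threshold.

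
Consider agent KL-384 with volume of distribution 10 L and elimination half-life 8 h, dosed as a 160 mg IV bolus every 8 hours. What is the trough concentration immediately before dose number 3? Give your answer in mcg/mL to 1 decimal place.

f = (1/2)^(τ/t½) = (1/2)^(8/8) ≈ 0.5000.
C₀ = D/Vd = 160/10 ≈ 16.000 mcg/mL.
Before the 3rd dose, 2 doses have been given. Superposition: Cmin = C₀·(f + f²).
≈ 16.000 × (0.5000 + 0.2500) ≈ 16.000 × 0.7500 ≈ 12.000 mcg/mL.

12.0 mcg/mL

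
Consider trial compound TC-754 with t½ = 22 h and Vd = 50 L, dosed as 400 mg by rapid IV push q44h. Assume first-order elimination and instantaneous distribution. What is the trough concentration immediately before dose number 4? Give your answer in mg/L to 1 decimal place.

f = (1/2)^(τ/t½) = (1/2)^(44/22) ≈ 0.2500.
C₀ = D/Vd = 400/50 ≈ 8.000 mg/L.
Before the 4th dose, 3 doses have been given. Superposition: Cmin = C₀·(f + f² + … + f^3).
≈ 8.000 × (0.2500 + 0.0625 + 0.0156) ≈ 8.000 × 0.3281 ≈ 2.625 mg/L.

2.6 mg/L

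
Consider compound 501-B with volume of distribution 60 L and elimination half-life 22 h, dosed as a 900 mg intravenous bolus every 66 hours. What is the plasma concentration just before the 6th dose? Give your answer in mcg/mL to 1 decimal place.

f = (1/2)^(τ/t½) = (1/2)^(66/22) ≈ 0.1250.
C₀ = D/Vd = 900/60 ≈ 15.000 mcg/mL.
Before the 6th dose, 5 doses have been given. Superposition: Cmin = C₀·(f + f² + … + f^5).
≈ 15.000 × (0.1250 + 0.0156 + 0.0020 + 0.0002 + 0.0000) ≈ 15.000 × 0.1428 ≈ 2.142 mcg/mL.

2.1 mcg/mL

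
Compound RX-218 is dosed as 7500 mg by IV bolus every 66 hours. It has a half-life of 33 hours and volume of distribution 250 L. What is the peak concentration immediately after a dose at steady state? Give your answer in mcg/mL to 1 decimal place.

40.0 mcg/mL

The dosing interval is 2 half-lives, so f = 2^(−2) = 0.25.
Accumulation ratio R = 1/(1 − f) = 1/0.75 = 4/3.
Single-dose peak C₀ = D/Vd = 7500/250 = 30 mcg/mL.
Steady-state peak Cmax,ss = C₀·R = 30 × 4/3 ≈ 40.000 mcg/mL.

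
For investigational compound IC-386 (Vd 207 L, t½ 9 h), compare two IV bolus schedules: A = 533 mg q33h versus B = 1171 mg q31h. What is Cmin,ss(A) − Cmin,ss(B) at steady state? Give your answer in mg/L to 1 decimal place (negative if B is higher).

Regimen A: f = (1/2)^(33/9) ≈ 0.0787; Cmin,ss = (533/207)·f/(1−f) ≈ 0.220 mg/L.
Regimen B: f = (1/2)^(31/9) ≈ 0.0919; Cmin,ss = (1171/207)·f/(1−f) ≈ 0.572 mg/L.
Difference ≈ 0.220 − 0.572 ≈ -0.352 mg/L.

-0.4 mg/L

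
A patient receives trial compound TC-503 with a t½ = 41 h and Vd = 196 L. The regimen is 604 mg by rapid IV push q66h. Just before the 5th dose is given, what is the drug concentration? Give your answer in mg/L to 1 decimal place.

1.5 mg/L

f = (1/2)^(τ/t½) = (1/2)^(66/41) ≈ 0.3277.
C₀ = D/Vd = 604/196 ≈ 3.082 mg/L.
Before the 5th dose, 4 doses have been given. Superposition: Cmin = C₀·(f + f² + … + f^4).
≈ 3.082 × (0.3277 + 0.1074 + 0.0352 + 0.0115) ≈ 3.082 × 0.4818 ≈ 1.485 mg/L.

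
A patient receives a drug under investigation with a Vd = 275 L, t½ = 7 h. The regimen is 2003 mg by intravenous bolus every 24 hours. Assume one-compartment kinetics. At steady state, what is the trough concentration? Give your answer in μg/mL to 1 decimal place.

0.7 μg/mL

Over one 24-h interval, 24/7 ≈ 3.4286 half-lives elapse, leaving f ≈ 0.0929 of each dose.
Each bolus raises the concentration by D/Vd = 2003/275 ≈ 7.284 μg/mL.
Steady-state trough Cmin,ss = C₀·f/(1−f) ≈ 7.284 × 0.0929/0.9071 ≈ 0.746 μg/mL.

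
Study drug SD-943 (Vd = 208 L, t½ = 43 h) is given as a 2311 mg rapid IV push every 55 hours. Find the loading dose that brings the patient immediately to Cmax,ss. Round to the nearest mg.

3931 mg

f = (1/2)^(55/43) ≈ 0.412061; accumulation ratio R = 1/(1−f) ≈ 1.70086.
Loading dose to hit Cmax,ss on first dose: D_load = D_maint·R ≈ 2311 × 1.70086 ≈ 3930.69 mg.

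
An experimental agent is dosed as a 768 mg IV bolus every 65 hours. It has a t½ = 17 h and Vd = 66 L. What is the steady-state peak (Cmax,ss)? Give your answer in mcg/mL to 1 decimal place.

τ/t½ = 65/17 ≈ 3.8235, so fraction remaining f = (1/2)^(65/17) ≈ 0.0706.
At steady state, accumulation factor R = 1/(1 − e^(−kτ)) ≈ 1.0760.
Each bolus raises the concentration by D/Vd = 768/66 ≈ 11.636 mcg/mL.
Steady-state peak Cmax,ss = C₀·R ≈ 11.636 × 1.0760 ≈ 12.520 mcg/mL.

12.5 mcg/mL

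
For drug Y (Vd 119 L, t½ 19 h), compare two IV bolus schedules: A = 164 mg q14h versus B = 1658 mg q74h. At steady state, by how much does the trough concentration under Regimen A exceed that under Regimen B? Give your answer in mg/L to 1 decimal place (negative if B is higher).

1.1 mg/L

Regimen A: f = (1/2)^(14/19) ≈ 0.6001; Cmin,ss = (164/119)·f/(1−f) ≈ 2.068 mg/L.
Regimen B: f = (1/2)^(74/19) ≈ 0.0672; Cmin,ss = (1658/119)·f/(1−f) ≈ 1.004 mg/L.
Difference ≈ 2.068 − 1.004 ≈ 1.064 mg/L.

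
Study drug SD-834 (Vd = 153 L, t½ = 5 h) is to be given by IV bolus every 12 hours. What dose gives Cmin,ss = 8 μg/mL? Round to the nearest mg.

5236 mg

τ/t½ = 12/5 ≈ 2.4, so f = (1/2)^(12/5) ≈ 0.189465.
Cmin,ss = (D/Vd)·f/(1−f), so D = Cmin,ss·Vd·(1−f)/f.
D = 8 × 153 × (1−f)/f ≈ 8 × 153 × 4.27802 ≈ 5236.30 mg.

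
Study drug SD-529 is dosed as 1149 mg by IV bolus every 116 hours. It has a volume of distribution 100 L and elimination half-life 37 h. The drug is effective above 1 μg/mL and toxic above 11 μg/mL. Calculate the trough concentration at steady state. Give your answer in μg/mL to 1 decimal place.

k = ln2/t½ = ln2/37 ≈ 0.018734 h⁻¹; fraction remaining f = e^(−kτ) = e^(−0.018734×116) ≈ 0.1138.
Each bolus raises the concentration by D/Vd = 1149/100 ≈ 11.490 μg/mL.
Steady-state trough Cmin,ss = C₀·f/(1−f) ≈ 11.490 × 0.1138/0.8862 ≈ 1.475 μg/mL.
Trough 1.5 μg/mL vs MEC 1 μg/mL: adequate.

1.5 μg/mL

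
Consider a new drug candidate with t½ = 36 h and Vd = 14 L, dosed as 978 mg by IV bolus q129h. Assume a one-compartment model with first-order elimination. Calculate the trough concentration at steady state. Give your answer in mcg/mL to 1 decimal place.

6.4 mcg/mL

τ/t½ = 129/36 ≈ 3.5833, so fraction remaining f = (1/2)^(129/36) ≈ 0.0834.
Accumulation ratio R = 1/(1 − f) ≈ 1/0.9166 ≈ 1.0910.
Each bolus raises the concentration by D/Vd = 978/14 ≈ 69.857 mcg/mL.
Cmax,ss = C₀/(1 − f) ≈ 69.857/0.9166 ≈ 76.213 mcg/mL.
One interval later, Cmin,ss = Cmax,ss·e^(−kτ) ≈ 76.213 × 0.0834 ≈ 6.356 mcg/mL.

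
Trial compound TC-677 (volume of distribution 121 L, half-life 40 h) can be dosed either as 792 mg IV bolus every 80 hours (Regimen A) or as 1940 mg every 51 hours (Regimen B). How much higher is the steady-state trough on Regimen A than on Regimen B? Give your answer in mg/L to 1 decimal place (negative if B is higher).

Regimen A: f = (1/2)^(80/40) ≈ 0.2500; Cmin,ss = (792/121)·f/(1−f) ≈ 2.182 mg/L.
Regimen B: f = (1/2)^(51/40) ≈ 0.4132; Cmin,ss = (1940/121)·f/(1−f) ≈ 11.290 mg/L.
Difference ≈ 2.182 − 11.290 ≈ -9.108 mg/L.

-9.1 mg/L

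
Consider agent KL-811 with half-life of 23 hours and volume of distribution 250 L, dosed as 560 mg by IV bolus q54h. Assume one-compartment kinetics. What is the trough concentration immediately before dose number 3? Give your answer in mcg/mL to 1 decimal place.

f = (1/2)^(τ/t½) = (1/2)^(54/23) ≈ 0.1964.
C₀ = D/Vd = 560/250 ≈ 2.240 mcg/mL.
Before the 3rd dose, 2 doses have been given. Superposition: Cmin = C₀·(f + f²).
≈ 2.240 × (0.1964 + 0.0386) ≈ 2.240 × 0.2350 ≈ 0.526 mcg/mL.

0.5 mcg/mL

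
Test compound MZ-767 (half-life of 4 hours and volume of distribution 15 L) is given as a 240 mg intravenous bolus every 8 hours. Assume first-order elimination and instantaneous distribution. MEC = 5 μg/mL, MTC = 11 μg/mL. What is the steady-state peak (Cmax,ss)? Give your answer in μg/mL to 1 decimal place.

21.3 μg/mL

The dosing interval is 2 half-lives, so f = 2^(−2) = 0.25.
At steady state, R = 1/(1 − 0.25) = 4/3.
Single-dose peak C₀ = D/Vd = 240/15 = 16 μg/mL.
Steady-state peak Cmax,ss = C₀·R = 16 × 4/3 ≈ 21.333 μg/mL.
Peak 21.3 μg/mL vs MTC 11 μg/mL: exceeds toxic threshold.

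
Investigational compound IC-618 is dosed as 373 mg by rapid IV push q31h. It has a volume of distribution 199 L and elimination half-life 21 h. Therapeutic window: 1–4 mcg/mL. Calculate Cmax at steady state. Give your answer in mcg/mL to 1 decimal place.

k = ln2/t½ = ln2/21 ≈ 0.033007 h⁻¹; fraction remaining f = e^(−kτ) = e^(−0.033007×31) ≈ 0.3594.
Accumulation ratio R = 1/(1 − f) ≈ 1/0.6406 ≈ 1.5610.
Each bolus raises the concentration by D/Vd = 373/199 ≈ 1.874 mcg/mL.
Steady-state peak Cmax,ss = C₀·R ≈ 1.874 × 1.5610 ≈ 2.925 mcg/mL.
Peak 2.9 mcg/mL vs MTC 4 mcg/mL: below toxic threshold.

2.9 mcg/mL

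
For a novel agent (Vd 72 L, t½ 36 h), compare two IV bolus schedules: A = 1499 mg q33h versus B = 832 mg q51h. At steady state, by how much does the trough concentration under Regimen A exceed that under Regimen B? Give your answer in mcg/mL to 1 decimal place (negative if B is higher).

16.5 mcg/mL

Regimen A: f = (1/2)^(33/36) ≈ 0.5297; Cmin,ss = (1499/72)·f/(1−f) ≈ 23.449 mcg/mL.
Regimen B: f = (1/2)^(51/36) ≈ 0.3746; Cmin,ss = (832/72)·f/(1−f) ≈ 6.922 mcg/mL.
Difference ≈ 23.449 − 6.922 ≈ 16.527 mcg/mL.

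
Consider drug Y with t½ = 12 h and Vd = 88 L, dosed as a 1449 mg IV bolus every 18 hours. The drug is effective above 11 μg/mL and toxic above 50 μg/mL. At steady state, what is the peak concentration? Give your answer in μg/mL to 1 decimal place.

25.5 μg/mL

Over one 18-h interval, 18/12 ≈ 1.5 half-lives elapse, leaving f ≈ 0.3536 of each dose.
At steady state, accumulation factor R = 1/(1 − e^(−kτ)) ≈ 1.5470.
Single-dose peak C₀ = D/Vd = 1449/88 ≈ 16.466 μg/mL.
Cmax,ss = C₀/(1 − f) ≈ 16.466/0.6464 ≈ 25.473 μg/mL.
Peak 25.5 μg/mL vs MTC 50 μg/mL: below toxic threshold.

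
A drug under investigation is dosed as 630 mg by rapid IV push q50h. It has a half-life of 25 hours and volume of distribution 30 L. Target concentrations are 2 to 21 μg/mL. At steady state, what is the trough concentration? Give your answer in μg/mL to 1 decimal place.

7.0 μg/mL

τ = 50 h = 2 half-lives, so f = (1/2)^2 = 0.25.
At steady state, R = 1/(1 − 0.25) = 4/3.
Single-dose peak C₀ = D/Vd = 630/30 = 21 μg/mL.
Steady-state peak Cmax,ss = C₀·R = 21 × 4/3 ≈ 28.000 μg/mL.
Steady-state trough Cmin,ss = Cmax,ss·f ≈ 28.000 × 0.25 ≈ 7.000 μg/mL.
Trough 7.0 μg/mL vs MEC 2 μg/mL: adequate.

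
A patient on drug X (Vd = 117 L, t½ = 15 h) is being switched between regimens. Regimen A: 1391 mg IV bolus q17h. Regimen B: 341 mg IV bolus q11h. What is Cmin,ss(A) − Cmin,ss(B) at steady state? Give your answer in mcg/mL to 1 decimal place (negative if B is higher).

5.6 mcg/mL

Regimen A: f = (1/2)^(17/15) ≈ 0.4559; Cmin,ss = (1391/117)·f/(1−f) ≈ 9.962 mcg/mL.
Regimen B: f = (1/2)^(11/15) ≈ 0.6015; Cmin,ss = (341/117)·f/(1−f) ≈ 4.399 mcg/mL.
Difference ≈ 9.962 − 4.399 ≈ 5.563 mcg/mL.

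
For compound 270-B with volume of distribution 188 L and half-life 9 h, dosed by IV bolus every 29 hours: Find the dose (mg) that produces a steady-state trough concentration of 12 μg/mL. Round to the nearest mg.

18798 mg

τ/t½ = 29/9 ≈ 3.2222, so f = (1/2)^(29/9) ≈ 0.107155.
Cmin,ss = (D/Vd)·f/(1−f), so D = Cmin,ss·Vd·(1−f)/f.
D = 12 × 188 × (1−f)/f ≈ 12 × 188 × 8.33228 ≈ 18797.62 mg.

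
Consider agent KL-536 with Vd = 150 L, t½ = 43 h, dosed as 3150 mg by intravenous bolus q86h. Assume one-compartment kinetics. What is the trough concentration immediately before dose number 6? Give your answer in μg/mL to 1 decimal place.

7.0 μg/mL

f = (1/2)^(τ/t½) = (1/2)^(86/43) ≈ 0.2500.
C₀ = D/Vd = 3150/150 ≈ 21.000 μg/mL.
Before the 6th dose, 5 doses have been given. Superposition: Cmin = C₀·(f + f² + … + f^5).
≈ 21.000 × (0.2500 + 0.0625 + 0.0156 + 0.0039 + 0.0010) ≈ 21.000 × 0.3330 ≈ 6.993 μg/mL.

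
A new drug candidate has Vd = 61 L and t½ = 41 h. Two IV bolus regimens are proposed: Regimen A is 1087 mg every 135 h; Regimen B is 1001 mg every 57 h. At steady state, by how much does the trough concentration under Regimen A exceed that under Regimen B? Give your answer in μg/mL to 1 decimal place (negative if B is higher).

-8.1 μg/mL

Regimen A: f = (1/2)^(135/41) ≈ 0.1020; Cmin,ss = (1087/61)·f/(1−f) ≈ 2.024 μg/mL.
Regimen B: f = (1/2)^(57/41) ≈ 0.3815; Cmin,ss = (1001/61)·f/(1−f) ≈ 10.122 μg/mL.
Difference ≈ 2.024 − 10.122 ≈ -8.098 μg/mL.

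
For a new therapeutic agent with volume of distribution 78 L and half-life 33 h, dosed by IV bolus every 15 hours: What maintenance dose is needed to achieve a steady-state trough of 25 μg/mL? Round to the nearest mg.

722 mg

τ/t½ = 15/33 ≈ 0.45455, so f = (1/2)^(15/33) ≈ 0.729740.
Cmin,ss = (D/Vd)·f/(1−f), so D = Cmin,ss·Vd·(1−f)/f.
D = 25 × 78 × (1−f)/f ≈ 25 × 78 × 0.37035 ≈ 722.18 mg.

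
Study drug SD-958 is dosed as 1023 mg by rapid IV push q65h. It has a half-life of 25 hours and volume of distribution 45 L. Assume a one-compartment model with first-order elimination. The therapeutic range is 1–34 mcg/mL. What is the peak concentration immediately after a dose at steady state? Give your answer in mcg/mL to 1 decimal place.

τ/t½ = 65/25 ≈ 2.6, so fraction remaining f = (1/2)^(65/25) ≈ 0.1649.
Accumulation ratio R = 1/(1 − f) ≈ 1/0.8351 ≈ 1.1975.
Each bolus raises the concentration by D/Vd = 1023/45 ≈ 22.733 mcg/mL.
Cmax,ss = C₀/(1 − f) ≈ 22.733/0.8351 ≈ 27.222 mcg/mL.
Peak 27.2 mcg/mL vs MTC 34 mcg/mL: below toxic threshold.

27.2 mcg/mL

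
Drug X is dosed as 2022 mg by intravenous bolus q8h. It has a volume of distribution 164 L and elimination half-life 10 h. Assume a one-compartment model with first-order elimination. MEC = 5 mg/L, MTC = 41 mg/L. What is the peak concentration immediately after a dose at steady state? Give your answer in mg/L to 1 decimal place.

k = ln2/t½ = ln2/10 ≈ 0.069315 h⁻¹; fraction remaining f = e^(−kτ) = e^(−0.069315×8) ≈ 0.5743.
At steady state, accumulation factor R = 1/(1 − e^(−kτ)) ≈ 2.3491.
Single-dose peak C₀ = D/Vd = 2022/164 ≈ 12.329 mg/L.
Cmax,ss = C₀/(1 − f) ≈ 12.329/0.4257 ≈ 28.962 mg/L.
Peak 29.0 mg/L vs MTC 41 mg/L: below toxic threshold.

29.0 mg/L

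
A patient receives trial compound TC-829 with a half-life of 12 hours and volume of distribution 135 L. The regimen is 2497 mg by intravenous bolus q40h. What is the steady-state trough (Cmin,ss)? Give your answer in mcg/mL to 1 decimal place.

Over one 40-h interval, 40/12 ≈ 3.3333 half-lives elapse, leaving f ≈ 0.0992 of each dose.
Accumulation ratio R = 1/(1 − f) ≈ 1/0.9008 ≈ 1.1101.
Single-dose peak C₀ = D/Vd = 2497/135 ≈ 18.496 mcg/mL.
Cmax,ss = C₀/(1 − f) ≈ 18.496/0.9008 ≈ 20.533 mcg/mL.
One interval later, Cmin,ss = Cmax,ss·e^(−kτ) ≈ 20.533 × 0.0992 ≈ 2.037 mcg/mL.

2.0 mcg/mL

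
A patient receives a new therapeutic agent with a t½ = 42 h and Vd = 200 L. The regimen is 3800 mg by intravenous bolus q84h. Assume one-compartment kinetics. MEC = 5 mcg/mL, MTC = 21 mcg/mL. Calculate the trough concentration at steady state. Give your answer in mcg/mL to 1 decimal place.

6.3 mcg/mL

τ = 84 h = 2 half-lives, so f = (1/2)^2 = 0.25.
Accumulation ratio R = 1/(1 − f) = 1/0.75 = 4/3.
Single-dose peak C₀ = D/Vd = 3800/200 = 19 mcg/mL.
Steady-state peak Cmax,ss = C₀·R = 19 × 4/3 ≈ 25.333 mcg/mL.
Steady-state trough Cmin,ss = Cmax,ss·f ≈ 25.333 × 0.25 ≈ 6.333 mcg/mL.
Trough 6.3 mcg/mL vs MEC 5 mcg/mL: adequate.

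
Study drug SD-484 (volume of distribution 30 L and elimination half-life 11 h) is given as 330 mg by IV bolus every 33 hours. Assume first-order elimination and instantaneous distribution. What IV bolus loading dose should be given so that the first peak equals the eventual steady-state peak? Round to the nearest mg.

377 mg

f = (1/2)^(33/11) ≈ 0.125000; accumulation ratio R = 1/(1−f) ≈ 1.14286.
Loading dose to hit Cmax,ss on first dose: D_load = D_maint·R ≈ 330 × 1.14286 ≈ 377.14 mg.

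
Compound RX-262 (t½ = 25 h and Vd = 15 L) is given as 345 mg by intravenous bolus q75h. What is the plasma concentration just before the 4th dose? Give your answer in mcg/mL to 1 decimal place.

f = (1/2)^(τ/t½) = (1/2)^(75/25) ≈ 0.1250.
C₀ = D/Vd = 345/15 ≈ 23.000 mcg/mL.
Before the 4th dose, 3 doses have been given. Superposition: Cmin = C₀·(f + f² + … + f^3).
≈ 23.000 × (0.1250 + 0.0156 + 0.0020) ≈ 23.000 × 0.1426 ≈ 3.280 mcg/mL.

3.3 mcg/mL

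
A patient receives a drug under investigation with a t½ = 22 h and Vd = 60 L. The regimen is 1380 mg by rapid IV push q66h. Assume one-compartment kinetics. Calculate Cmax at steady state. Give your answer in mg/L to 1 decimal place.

26.3 mg/L

The dosing interval is 3 half-lives, so f = 2^(−3) = 0.125.
Accumulation ratio R = 1/(1 − f) = 1/0.875 = 8/7.
Single-dose peak C₀ = D/Vd = 1380/60 = 23 mg/L.
Steady-state peak Cmax,ss = C₀·R = 23 × 8/7 ≈ 26.286 mg/L.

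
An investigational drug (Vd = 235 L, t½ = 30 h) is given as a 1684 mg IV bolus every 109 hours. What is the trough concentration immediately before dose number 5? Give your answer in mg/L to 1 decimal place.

0.6 mg/L

f = (1/2)^(τ/t½) = (1/2)^(109/30) ≈ 0.0806.
C₀ = D/Vd = 1684/235 ≈ 7.166 mg/L.
Before the 5th dose, 4 doses have been given. Superposition: Cmin = C₀·(f + f² + … + f^4).
≈ 7.166 × (0.0806 + 0.0065 + 0.0005 + 0.0000) ≈ 7.166 × 0.0876 ≈ 0.628 mg/L.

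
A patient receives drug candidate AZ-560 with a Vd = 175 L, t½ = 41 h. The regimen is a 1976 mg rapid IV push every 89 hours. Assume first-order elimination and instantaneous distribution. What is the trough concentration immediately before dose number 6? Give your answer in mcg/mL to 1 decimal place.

3.2 mcg/mL

f = (1/2)^(τ/t½) = (1/2)^(89/41) ≈ 0.2221.
C₀ = D/Vd = 1976/175 ≈ 11.291 mcg/mL.
Before the 6th dose, 5 doses have been given. Superposition: Cmin = C₀·(f + f² + … + f^5).
≈ 11.291 × (0.2221 + 0.0493 + 0.0110 + 0.0024 + 0.0005) ≈ 11.291 × 0.2853 ≈ 3.221 mcg/mL.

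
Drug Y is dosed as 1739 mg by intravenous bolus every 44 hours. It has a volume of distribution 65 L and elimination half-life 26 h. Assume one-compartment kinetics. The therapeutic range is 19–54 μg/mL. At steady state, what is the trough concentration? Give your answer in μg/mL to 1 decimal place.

k = ln2/t½ = ln2/26 ≈ 0.026660 h⁻¹; fraction remaining f = e^(−kτ) = e^(−0.026660×44) ≈ 0.3094.
Accumulation ratio R = 1/(1 − f) ≈ 1/0.6906 ≈ 1.4480.
Single-dose peak C₀ = D/Vd = 1739/65 ≈ 26.754 μg/mL.
Cmax,ss = C₀/(1 − f) ≈ 26.754/0.6906 ≈ 38.740 μg/mL.
Steady-state trough Cmin,ss = Cmax,ss·f ≈ 38.740 × 0.3094 ≈ 11.986 μg/mL.
Trough 12.0 μg/mL vs MEC 19 μg/mL: subtherapeutic.

12.0 μg/mL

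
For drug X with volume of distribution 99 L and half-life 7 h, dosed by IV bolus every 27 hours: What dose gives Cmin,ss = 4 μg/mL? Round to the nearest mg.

τ/t½ = 27/7 ≈ 3.8571, so f = (1/2)^(27/7) ≈ 0.069006.
Cmin,ss = (D/Vd)·f/(1−f), so D = Cmin,ss·Vd·(1−f)/f.
D = 4 × 99 × (1−f)/f ≈ 4 × 99 × 13.49149 ≈ 5342.63 mg.

5343 mg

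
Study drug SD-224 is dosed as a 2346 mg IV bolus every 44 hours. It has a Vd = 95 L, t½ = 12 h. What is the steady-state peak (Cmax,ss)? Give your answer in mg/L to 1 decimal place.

26.8 mg/L

k = ln2/t½ = ln2/12 ≈ 0.057762 h⁻¹; fraction remaining f = e^(−kτ) = e^(−0.057762×44) ≈ 0.0787.
Accumulation ratio R = 1/(1 − f) ≈ 1/0.9213 ≈ 1.0854.
Each bolus raises the concentration by D/Vd = 2346/95 ≈ 24.695 mg/L.
Steady-state peak Cmax,ss = C₀·R ≈ 24.695 × 1.0854 ≈ 26.804 mg/L.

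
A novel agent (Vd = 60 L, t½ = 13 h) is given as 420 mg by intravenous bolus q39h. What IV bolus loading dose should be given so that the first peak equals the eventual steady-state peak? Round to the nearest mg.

f = (1/2)^(39/13) ≈ 0.125000; accumulation ratio R = 1/(1−f) ≈ 1.14286.
Loading dose to hit Cmax,ss on first dose: D_load = D_maint·R ≈ 420 × 1.14286 ≈ 480.00 mg.

480 mg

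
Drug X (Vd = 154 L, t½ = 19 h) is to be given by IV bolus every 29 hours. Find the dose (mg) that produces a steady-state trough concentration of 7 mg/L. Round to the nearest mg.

τ/t½ = 29/19 ≈ 1.5263, so f = (1/2)^(29/19) ≈ 0.347163.
Cmin,ss = (D/Vd)·f/(1−f), so D = Cmin,ss·Vd·(1−f)/f.
D = 7 × 154 × (1−f)/f ≈ 7 × 154 × 1.88049 ≈ 2027.17 mg.

2027 mg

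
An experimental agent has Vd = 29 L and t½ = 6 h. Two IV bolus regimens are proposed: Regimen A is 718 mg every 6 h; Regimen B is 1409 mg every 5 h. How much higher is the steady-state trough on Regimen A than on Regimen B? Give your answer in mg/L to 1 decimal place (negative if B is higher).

-37.4 mg/L

Regimen A: f = (1/2)^(6/6) ≈ 0.5000; Cmin,ss = (718/29)·f/(1−f) ≈ 24.759 mg/L.
Regimen B: f = (1/2)^(5/6) ≈ 0.5612; Cmin,ss = (1409/29)·f/(1−f) ≈ 62.139 mg/L.
Difference ≈ 24.759 − 62.139 ≈ -37.380 mg/L.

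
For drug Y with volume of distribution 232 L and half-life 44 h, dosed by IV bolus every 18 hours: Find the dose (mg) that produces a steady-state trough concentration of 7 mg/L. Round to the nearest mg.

τ/t½ = 18/44 ≈ 0.40909, so f = (1/2)^(18/44) ≈ 0.753098.
Cmin,ss = (D/Vd)·f/(1−f), so D = Cmin,ss·Vd·(1−f)/f.
D = 7 × 232 × (1−f)/f ≈ 7 × 232 × 0.32785 ≈ 532.43 mg.

532 mg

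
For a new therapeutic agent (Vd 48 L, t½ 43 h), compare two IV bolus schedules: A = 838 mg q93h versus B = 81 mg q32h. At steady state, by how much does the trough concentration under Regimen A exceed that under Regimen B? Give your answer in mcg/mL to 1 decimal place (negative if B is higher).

Regimen A: f = (1/2)^(93/43) ≈ 0.2233; Cmin,ss = (838/48)·f/(1−f) ≈ 5.019 mcg/mL.
Regimen B: f = (1/2)^(32/43) ≈ 0.5970; Cmin,ss = (81/48)·f/(1−f) ≈ 2.500 mcg/mL.
Difference ≈ 5.019 − 2.500 ≈ 2.519 mcg/mL.

2.5 mcg/mL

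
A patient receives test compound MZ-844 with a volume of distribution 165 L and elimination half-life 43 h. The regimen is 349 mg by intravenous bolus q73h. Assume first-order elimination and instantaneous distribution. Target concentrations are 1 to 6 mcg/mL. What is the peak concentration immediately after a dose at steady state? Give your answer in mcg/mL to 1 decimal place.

3.1 mcg/mL

τ/t½ = 73/43 ≈ 1.6977, so fraction remaining f = (1/2)^(73/43) ≈ 0.3083.
Accumulation ratio R = 1/(1 − f) ≈ 1/0.6917 ≈ 1.4457.
Each bolus raises the concentration by D/Vd = 349/165 ≈ 2.115 mcg/mL.
Steady-state peak Cmax,ss = C₀·R ≈ 2.115 × 1.4457 ≈ 3.058 mcg/mL.
Peak 3.1 mcg/mL vs MTC 6 mcg/mL: below toxic threshold.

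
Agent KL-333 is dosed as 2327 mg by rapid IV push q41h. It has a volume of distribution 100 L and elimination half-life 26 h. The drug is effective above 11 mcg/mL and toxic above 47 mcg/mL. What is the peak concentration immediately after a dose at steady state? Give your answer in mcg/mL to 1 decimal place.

35.0 mcg/mL

τ/t½ = 41/26 ≈ 1.5769, so fraction remaining f = (1/2)^(41/26) ≈ 0.3352.
Accumulation ratio R = 1/(1 − f) ≈ 1/0.6648 ≈ 1.5042.
Single-dose peak C₀ = D/Vd = 2327/100 ≈ 23.270 mcg/mL.
Steady-state peak Cmax,ss = C₀·R ≈ 23.270 × 1.5042 ≈ 35.003 mcg/mL.
Peak 35.0 mcg/mL vs MTC 47 mcg/mL: below toxic threshold.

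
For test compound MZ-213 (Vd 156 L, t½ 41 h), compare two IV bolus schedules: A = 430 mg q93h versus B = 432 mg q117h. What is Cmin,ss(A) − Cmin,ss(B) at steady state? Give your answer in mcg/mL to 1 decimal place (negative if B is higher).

0.3 mcg/mL

Regimen A: f = (1/2)^(93/41) ≈ 0.2076; Cmin,ss = (430/156)·f/(1−f) ≈ 0.722 mcg/mL.
Regimen B: f = (1/2)^(117/41) ≈ 0.1383; Cmin,ss = (432/156)·f/(1−f) ≈ 0.444 mcg/mL.
Difference ≈ 0.722 − 0.444 ≈ 0.278 mcg/mL.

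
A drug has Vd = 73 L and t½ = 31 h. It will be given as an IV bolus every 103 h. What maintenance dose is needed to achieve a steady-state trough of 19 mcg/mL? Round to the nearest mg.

τ/t½ = 103/31 ≈ 3.3226, so f = (1/2)^(103/31) ≈ 0.099955.
Cmin,ss = (D/Vd)·f/(1−f), so D = Cmin,ss·Vd·(1−f)/f.
D = 19 × 73 × (1−f)/f ≈ 19 × 73 × 9.00450 ≈ 12489.24 mg.

12489 mg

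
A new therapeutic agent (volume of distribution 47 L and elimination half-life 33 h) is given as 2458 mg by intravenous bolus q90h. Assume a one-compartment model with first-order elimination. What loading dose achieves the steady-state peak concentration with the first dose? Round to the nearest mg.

f = (1/2)^(90/33) ≈ 0.151011; accumulation ratio R = 1/(1−f) ≈ 1.17787.
Loading dose to hit Cmax,ss on first dose: D_load = D_maint·R ≈ 2458 × 1.17787 ≈ 2895.20 mg.

2895 mg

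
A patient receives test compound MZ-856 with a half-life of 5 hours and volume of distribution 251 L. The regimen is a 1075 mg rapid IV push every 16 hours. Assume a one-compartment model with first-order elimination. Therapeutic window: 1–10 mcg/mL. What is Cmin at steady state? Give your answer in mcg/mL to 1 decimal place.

k = ln2/t½ = ln2/5 ≈ 0.138629 h⁻¹; fraction remaining f = e^(−kτ) = e^(−0.138629×16) ≈ 0.1088.
Each bolus raises the concentration by D/Vd = 1075/251 ≈ 4.283 mcg/mL.
Steady-state trough Cmin,ss = C₀·f/(1−f) ≈ 4.283 × 0.1088/0.8912 ≈ 0.523 mcg/mL.
Trough 0.5 mcg/mL vs MEC 1 mcg/mL: subtherapeutic.

0.5 mcg/mL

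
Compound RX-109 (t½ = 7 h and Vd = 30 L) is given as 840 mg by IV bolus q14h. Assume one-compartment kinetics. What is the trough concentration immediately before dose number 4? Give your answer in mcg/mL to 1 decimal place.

9.2 mcg/mL

f = (1/2)^(τ/t½) = (1/2)^(14/7) ≈ 0.2500.
C₀ = D/Vd = 840/30 ≈ 28.000 mcg/mL.
Before the 4th dose, 3 doses have been given. Superposition: Cmin = C₀·(f + f² + … + f^3).
≈ 28.000 × (0.2500 + 0.0625 + 0.0156) ≈ 28.000 × 0.3281 ≈ 9.187 mcg/mL.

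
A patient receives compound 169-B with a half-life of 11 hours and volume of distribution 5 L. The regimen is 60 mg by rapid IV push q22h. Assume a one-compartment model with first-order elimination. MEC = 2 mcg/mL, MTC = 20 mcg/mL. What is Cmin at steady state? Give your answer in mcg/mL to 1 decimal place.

τ = 22 h = 2 half-lives, so f = (1/2)^2 = 0.25.
At steady state, R = 1/(1 − 0.25) = 4/3.
Single-dose peak C₀ = D/Vd = 60/5 = 12 mcg/mL.
Steady-state peak Cmax,ss = C₀·R = 12 × 4/3 ≈ 16.000 mcg/mL.
Steady-state trough Cmin,ss = Cmax,ss·f ≈ 16.000 × 0.25 ≈ 4.000 mcg/mL.
Trough 4.0 mcg/mL vs MEC 2 mcg/mL: adequate.

4.0 mcg/mL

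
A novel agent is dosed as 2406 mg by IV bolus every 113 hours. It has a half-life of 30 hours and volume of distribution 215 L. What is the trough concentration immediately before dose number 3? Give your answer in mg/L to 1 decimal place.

f = (1/2)^(τ/t½) = (1/2)^(113/30) ≈ 0.0735.
C₀ = D/Vd = 2406/215 ≈ 11.191 mg/L.
Before the 3rd dose, 2 doses have been given. Superposition: Cmin = C₀·(f + f²).
≈ 11.191 × (0.0735 + 0.0054) ≈ 11.191 × 0.0789 ≈ 0.883 mg/L.

0.9 mg/L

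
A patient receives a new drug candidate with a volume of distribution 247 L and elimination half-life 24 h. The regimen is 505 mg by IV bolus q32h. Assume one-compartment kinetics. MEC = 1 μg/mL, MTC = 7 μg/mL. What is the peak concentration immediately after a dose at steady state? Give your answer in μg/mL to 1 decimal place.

τ/t½ = 32/24 ≈ 1.3333, so fraction remaining f = (1/2)^(32/24) ≈ 0.3969.
At steady state, accumulation factor R = 1/(1 − e^(−kτ)) ≈ 1.6581.
Single-dose peak C₀ = D/Vd = 505/247 ≈ 2.045 μg/mL.
Steady-state peak Cmax,ss = C₀·R ≈ 2.045 × 1.6581 ≈ 3.391 μg/mL.
Peak 3.4 μg/mL vs MTC 7 μg/mL: below toxic threshold.

3.4 μg/mL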